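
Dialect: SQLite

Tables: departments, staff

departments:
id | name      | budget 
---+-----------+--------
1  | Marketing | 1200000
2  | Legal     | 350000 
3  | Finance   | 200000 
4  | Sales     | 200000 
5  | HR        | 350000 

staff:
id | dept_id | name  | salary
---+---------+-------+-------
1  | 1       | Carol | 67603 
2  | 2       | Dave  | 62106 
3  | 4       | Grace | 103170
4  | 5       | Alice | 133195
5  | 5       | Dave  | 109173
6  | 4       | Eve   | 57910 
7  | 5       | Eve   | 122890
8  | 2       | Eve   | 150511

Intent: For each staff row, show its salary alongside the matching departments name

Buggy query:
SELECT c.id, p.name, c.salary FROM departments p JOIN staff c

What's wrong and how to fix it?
Bug: Missing join condition: each staff row is matched to all departments rows instead of just its own

Fix: Specify the join condition linking the foreign key to the parent id

Corrected query:
SELECT c.id, p.name, c.salary FROM departments p JOIN staff c ON c.dept_id = p.id

Result:
id | name      | salary
---+-----------+-------
1  | Marketing | 67603 
2  | Legal     | 62106 
3  | Sales     | 103170
4  | HR        | 133195
5  | HR        | 109173
6  | Sales     | 57910 
7  | HR        | 122890
8  | Legal     | 150511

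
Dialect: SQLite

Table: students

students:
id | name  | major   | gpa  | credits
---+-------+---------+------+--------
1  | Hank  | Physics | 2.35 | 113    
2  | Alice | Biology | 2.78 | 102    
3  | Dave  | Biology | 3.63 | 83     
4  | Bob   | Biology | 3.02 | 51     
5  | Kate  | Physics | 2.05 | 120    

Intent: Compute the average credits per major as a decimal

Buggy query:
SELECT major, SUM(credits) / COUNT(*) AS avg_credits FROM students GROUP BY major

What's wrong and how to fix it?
Bug: Both operands are integers, so '/' performs integer division and truncates

Fix: Multiply by 1.0 (or CAST to REAL) to force floating-point division

Corrected query:
SELECT major, SUM(credits) * 1.0 / COUNT(*) AS avg_credits FROM students GROUP BY major

Result:
major   | avg_credits
--------+------------
Biology | 78.666667  
Physics | 116.5      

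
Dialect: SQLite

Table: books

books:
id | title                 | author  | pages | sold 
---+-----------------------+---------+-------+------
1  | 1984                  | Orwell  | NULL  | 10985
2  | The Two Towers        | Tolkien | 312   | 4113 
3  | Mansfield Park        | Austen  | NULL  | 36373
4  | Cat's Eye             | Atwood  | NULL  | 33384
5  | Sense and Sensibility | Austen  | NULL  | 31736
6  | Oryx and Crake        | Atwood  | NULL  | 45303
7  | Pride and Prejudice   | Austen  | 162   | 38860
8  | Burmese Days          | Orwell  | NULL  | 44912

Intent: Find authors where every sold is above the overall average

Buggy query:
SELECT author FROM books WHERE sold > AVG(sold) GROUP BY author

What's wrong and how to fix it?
Bug: WHERE evaluates per row before aggregation, so AVG() is unavailable

Fix: Use a subquery for AVG and a HAVING MIN(...) filter so the condition holds for every row in the group

Corrected query:
SELECT author FROM books GROUP BY author HAVING MIN(sold) > (SELECT AVG(sold) FROM books)

Result:
author
------
Atwood
Austen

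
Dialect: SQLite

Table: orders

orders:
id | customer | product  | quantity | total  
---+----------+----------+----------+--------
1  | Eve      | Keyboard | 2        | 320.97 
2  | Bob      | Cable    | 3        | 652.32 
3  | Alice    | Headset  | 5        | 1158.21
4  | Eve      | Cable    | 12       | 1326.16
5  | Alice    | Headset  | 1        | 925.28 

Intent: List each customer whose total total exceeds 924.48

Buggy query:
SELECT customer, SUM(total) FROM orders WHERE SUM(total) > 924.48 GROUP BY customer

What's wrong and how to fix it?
Bug: WHERE runs before GROUP BY, so aggregates aren't available there

Fix: Move the aggregate condition to a HAVING clause

Corrected query:
SELECT customer, SUM(total) FROM orders GROUP BY customer HAVING SUM(total) > 924.48

Result:
customer | SUM(total)
---------+-----------
Alice    | 2083.49   
Eve      | 1647.13   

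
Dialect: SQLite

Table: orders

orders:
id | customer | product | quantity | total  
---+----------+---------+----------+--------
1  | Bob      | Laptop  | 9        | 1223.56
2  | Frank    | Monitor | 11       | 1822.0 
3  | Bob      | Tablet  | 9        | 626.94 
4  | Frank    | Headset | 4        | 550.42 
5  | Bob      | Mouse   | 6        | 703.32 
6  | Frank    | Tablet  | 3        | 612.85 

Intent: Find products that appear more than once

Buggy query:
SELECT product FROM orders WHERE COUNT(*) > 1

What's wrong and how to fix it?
Bug: WHERE can't reference COUNT(*); aggregates are computed after WHERE

Fix: GROUP BY product, then filter groups with HAVING COUNT(*) > 1

Corrected query:
SELECT product FROM orders GROUP BY product HAVING COUNT(*) > 1

Result:
product
-------
Tablet 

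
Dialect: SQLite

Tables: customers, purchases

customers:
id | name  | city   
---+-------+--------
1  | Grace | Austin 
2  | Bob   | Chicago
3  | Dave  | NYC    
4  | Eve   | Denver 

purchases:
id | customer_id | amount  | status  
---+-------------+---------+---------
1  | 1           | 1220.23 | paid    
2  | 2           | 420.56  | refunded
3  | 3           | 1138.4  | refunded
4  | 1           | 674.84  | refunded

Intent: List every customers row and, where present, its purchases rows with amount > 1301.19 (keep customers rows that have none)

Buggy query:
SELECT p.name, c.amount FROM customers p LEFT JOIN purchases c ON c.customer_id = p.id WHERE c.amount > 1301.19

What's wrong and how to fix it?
Bug: Filtering c.amount in WHERE discards the NULL rows produced by LEFT JOIN, turning it into an inner join

Fix: Move the right-table condition into the ON clause so unmatched parents are kept

Corrected query:
SELECT p.name, c.amount FROM customers p LEFT JOIN purchases c ON c.customer_id = p.id AND c.amount > 1301.19

Result:
name  | amount
------+-------
Grace | NULL  
Bob   | NULL  
Dave  | NULL  
Eve   | NULL  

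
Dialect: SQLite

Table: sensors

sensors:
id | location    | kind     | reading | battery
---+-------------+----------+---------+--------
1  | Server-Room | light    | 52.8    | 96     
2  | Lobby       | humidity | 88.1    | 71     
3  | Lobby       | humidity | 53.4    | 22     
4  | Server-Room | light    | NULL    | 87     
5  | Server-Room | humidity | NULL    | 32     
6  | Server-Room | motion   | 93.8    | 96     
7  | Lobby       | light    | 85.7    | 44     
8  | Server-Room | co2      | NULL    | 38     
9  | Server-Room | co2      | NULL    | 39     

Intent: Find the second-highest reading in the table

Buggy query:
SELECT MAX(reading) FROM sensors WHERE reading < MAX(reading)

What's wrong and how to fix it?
Bug: MAX(reading) on the right of the comparison is an aggregate-in-WHERE error

Fix: Put the inner MAX in a scalar subquery

Corrected query:
SELECT MAX(reading) FROM sensors WHERE reading < (SELECT MAX(reading) FROM sensors)

Result:
MAX(reading)
------------
88.1        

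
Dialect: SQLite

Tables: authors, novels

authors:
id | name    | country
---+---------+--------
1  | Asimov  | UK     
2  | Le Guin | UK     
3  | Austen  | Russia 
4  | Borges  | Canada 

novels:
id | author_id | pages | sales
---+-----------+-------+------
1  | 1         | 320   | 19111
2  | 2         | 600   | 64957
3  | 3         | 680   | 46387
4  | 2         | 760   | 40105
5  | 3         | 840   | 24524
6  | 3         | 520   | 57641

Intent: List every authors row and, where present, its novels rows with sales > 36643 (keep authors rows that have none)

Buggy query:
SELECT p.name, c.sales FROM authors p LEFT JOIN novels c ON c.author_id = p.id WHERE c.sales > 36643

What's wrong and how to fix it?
Bug: A WHERE condition on the right-hand table after LEFT JOIN drops unmatched parents

Fix: Move the right-table condition into the ON clause so unmatched parents are kept

Corrected query:
SELECT p.name, c.sales FROM authors p LEFT JOIN novels c ON c.author_id = p.id AND c.sales > 36643

Result:
name    | sales
--------+------
Asimov  | NULL 
Le Guin | 40105
Le Guin | 64957
Austen  | 46387
Austen  | 57641
Borges  | NULL 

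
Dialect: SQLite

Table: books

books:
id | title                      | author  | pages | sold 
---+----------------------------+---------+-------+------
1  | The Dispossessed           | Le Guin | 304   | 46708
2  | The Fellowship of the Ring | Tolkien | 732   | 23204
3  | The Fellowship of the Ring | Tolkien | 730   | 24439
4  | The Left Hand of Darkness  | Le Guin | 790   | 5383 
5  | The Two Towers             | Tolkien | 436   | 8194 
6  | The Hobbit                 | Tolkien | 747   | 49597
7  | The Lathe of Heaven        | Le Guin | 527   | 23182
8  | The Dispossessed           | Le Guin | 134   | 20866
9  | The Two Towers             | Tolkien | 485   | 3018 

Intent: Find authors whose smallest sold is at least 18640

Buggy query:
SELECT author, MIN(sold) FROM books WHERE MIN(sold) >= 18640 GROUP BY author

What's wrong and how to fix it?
Bug: MIN() in WHERE is a misuse of aggregate

Fix: Use HAVING for the per-group MIN condition

Corrected query:
SELECT author, MIN(sold) FROM books GROUP BY author HAVING MIN(sold) >= 18640

Result:
(no rows)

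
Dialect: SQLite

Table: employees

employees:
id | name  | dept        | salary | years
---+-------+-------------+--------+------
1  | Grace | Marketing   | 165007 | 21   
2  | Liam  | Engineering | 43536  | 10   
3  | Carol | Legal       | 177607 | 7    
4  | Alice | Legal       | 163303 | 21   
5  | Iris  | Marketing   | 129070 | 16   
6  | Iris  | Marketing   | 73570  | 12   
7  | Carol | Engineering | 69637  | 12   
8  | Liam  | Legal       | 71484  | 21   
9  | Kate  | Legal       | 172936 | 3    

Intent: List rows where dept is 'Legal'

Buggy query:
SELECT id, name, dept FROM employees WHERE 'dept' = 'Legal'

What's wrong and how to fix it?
Bug: 'dept' in single quotes is a string literal, not the column; the comparison is literal-vs-literal and never true

Fix: Reference the column as dept without single quotes

Corrected query:
SELECT id, name, dept FROM employees WHERE dept = 'Legal'

Result:
id | name  | dept 
---+-------+------
3  | Carol | Legal
4  | Alice | Legal
8  | Liam  | Legal
9  | Kate  | Legal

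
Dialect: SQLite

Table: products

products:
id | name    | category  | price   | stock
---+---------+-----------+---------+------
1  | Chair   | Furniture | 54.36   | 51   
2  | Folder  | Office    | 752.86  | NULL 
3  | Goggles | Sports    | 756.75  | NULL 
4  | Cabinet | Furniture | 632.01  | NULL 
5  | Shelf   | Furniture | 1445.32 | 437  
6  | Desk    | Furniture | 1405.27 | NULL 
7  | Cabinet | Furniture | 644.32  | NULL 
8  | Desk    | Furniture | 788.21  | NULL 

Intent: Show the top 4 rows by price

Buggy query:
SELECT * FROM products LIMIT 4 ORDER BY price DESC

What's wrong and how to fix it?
Bug: LIMIT must come after ORDER BY

Fix: Swap the clauses: ORDER BY first, then LIMIT

Corrected query:
SELECT * FROM products ORDER BY price DESC LIMIT 4

Result:
id | name    | category  | price   | stock
---+---------+-----------+---------+------
5  | Shelf   | Furniture | 1445.32 | 437  
6  | Desk    | Furniture | 1405.27 | NULL 
8  | Desk    | Furniture | 788.21  | NULL 
3  | Goggles | Sports    | 756.75  | NULL 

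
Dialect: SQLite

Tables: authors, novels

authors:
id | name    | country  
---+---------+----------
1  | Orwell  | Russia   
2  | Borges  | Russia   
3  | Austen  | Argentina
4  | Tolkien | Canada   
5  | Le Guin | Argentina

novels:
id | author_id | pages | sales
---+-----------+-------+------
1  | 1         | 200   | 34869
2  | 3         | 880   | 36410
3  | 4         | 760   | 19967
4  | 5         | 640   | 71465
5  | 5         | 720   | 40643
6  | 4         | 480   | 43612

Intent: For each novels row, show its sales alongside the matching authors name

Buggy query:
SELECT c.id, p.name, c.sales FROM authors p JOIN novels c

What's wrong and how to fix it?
Bug: JOIN with no ON clause produces a cartesian product; every novels row pairs with every authors row

Fix: Specify the join condition linking the foreign key to the parent id

Corrected query:
SELECT c.id, p.name, c.sales FROM authors p JOIN novels c ON c.author_id = p.id

Result:
id | name    | sales
---+---------+------
1  | Orwell  | 34869
2  | Austen  | 36410
3  | Tolkien | 19967
4  | Le Guin | 71465
5  | Le Guin | 40643
6  | Tolkien | 43612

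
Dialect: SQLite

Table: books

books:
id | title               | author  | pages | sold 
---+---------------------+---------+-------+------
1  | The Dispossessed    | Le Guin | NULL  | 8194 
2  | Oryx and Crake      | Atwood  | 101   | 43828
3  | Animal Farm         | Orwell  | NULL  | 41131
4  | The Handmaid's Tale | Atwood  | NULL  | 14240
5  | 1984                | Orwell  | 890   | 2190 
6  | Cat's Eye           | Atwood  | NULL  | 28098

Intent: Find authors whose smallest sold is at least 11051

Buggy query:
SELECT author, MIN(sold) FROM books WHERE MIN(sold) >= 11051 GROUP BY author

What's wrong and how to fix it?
Bug: MIN() in WHERE is a misuse of aggregate

Fix: Use HAVING for the per-group MIN condition

Corrected query:
SELECT author, MIN(sold) FROM books GROUP BY author HAVING MIN(sold) >= 11051

Result:
author | MIN(sold)
-------+----------
Atwood | 14240    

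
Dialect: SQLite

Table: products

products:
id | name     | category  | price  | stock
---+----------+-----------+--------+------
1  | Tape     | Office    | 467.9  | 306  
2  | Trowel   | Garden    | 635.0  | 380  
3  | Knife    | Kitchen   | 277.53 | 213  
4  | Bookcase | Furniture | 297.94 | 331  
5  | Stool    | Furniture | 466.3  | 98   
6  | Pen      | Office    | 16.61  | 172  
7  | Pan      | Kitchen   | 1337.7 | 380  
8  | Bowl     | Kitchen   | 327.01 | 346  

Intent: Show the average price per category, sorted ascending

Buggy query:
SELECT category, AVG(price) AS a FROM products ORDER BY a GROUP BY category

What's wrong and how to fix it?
Bug: GROUP BY must precede ORDER BY

Fix: Move ORDER BY to the end, after GROUP BY

Corrected query:
SELECT category, AVG(price) AS a FROM products GROUP BY category ORDER BY a

Result:
category  | a         
----------+-----------
Office    | 242.255   
Furniture | 382.12    
Garden    | 635       
Kitchen   | 647.413333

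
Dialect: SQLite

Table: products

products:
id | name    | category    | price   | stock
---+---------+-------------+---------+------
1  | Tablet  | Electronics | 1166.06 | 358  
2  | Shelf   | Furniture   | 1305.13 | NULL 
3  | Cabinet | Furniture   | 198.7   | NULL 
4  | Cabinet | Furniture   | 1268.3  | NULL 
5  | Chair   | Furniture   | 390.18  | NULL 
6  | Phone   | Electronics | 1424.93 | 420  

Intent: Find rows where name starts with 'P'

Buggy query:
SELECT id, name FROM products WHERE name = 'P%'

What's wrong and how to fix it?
Bug: Wildcards only work with LIKE; '=' treats '%' as a literal character

Fix: Replace '=' with LIKE so 'P%' is treated as a pattern

Corrected query:
SELECT id, name FROM products WHERE name LIKE 'P%'

Result:
id | name 
---+------
6  | Phone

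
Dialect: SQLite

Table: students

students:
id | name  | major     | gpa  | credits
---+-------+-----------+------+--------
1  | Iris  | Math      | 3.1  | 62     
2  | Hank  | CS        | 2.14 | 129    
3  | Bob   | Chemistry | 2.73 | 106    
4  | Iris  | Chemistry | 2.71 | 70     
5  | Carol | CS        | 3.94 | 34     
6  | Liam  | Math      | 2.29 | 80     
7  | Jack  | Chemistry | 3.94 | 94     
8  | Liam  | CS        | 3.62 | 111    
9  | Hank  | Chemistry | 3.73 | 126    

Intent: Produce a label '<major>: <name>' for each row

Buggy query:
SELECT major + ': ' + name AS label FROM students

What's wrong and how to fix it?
Bug: SQLite uses || for string concatenation; + coerces text to numbers (yielding 0)

Fix: Use the || operator for string concatenation

Corrected query:
SELECT major || ': ' || name AS label FROM students

Result:
label          
---------------
Math: Iris     
CS: Hank       
Chemistry: Bob 
Chemistry: Iris
CS: Carol      
Math: Liam     
Chemistry: Jack
CS: Liam       
Chemistry: Hank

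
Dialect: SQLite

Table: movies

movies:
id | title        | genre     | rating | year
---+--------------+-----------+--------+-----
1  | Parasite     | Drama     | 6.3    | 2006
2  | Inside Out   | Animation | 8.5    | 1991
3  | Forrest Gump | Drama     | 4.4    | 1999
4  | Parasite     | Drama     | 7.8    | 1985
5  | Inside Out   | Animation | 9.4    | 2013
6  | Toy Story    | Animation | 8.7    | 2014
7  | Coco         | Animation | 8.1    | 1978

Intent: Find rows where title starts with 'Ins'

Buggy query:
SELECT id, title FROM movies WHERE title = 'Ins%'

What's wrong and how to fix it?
Bug: '=' compares the literal string including the % character; pattern matching needs LIKE

Fix: Use LIKE for wildcard pattern matching

Corrected query:
SELECT id, title FROM movies WHERE title LIKE 'Ins%'

Result:
id | title     
---+-----------
2  | Inside Out
5  | Inside Out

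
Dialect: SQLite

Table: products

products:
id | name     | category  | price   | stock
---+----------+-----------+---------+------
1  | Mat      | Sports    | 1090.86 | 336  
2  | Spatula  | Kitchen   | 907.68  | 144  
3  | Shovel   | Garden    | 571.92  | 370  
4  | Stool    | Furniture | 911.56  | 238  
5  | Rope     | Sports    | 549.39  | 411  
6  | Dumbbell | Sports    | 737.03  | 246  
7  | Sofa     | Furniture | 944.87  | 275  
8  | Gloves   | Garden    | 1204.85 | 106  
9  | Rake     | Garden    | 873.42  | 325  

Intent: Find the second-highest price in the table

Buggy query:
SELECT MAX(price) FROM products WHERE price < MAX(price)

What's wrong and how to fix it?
Bug: The inner MAX is an aggregate inside WHERE, which is not allowed

Fix: Compute the overall MAX in a subquery, then take MAX of rows below it

Corrected query:
SELECT MAX(price) FROM products WHERE price < (SELECT MAX(price) FROM products)

Result:
MAX(price)
----------
1090.86   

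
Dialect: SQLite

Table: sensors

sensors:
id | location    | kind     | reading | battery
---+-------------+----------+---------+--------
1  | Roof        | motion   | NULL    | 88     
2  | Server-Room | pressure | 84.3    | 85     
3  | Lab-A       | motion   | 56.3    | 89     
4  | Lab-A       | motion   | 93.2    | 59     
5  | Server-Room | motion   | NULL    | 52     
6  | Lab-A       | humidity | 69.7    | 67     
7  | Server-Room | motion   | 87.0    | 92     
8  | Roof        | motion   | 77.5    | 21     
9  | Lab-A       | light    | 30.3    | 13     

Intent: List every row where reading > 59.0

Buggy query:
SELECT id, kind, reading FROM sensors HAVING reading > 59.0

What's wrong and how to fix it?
Bug: This is a non-aggregate query (no GROUP BY, no aggregates), so in SQLite the HAVING clause is invalid here; a row-level condition belongs in WHERE

Fix: Replace HAVING with WHERE since the condition applies to individual rows

Corrected query:
SELECT id, kind, reading FROM sensors WHERE reading > 59.0

Result:
id | kind     | reading
---+----------+--------
2  | pressure | 84.3   
4  | motion   | 93.2   
6  | humidity | 69.7   
7  | motion   | 87     
8  | motion   | 77.5   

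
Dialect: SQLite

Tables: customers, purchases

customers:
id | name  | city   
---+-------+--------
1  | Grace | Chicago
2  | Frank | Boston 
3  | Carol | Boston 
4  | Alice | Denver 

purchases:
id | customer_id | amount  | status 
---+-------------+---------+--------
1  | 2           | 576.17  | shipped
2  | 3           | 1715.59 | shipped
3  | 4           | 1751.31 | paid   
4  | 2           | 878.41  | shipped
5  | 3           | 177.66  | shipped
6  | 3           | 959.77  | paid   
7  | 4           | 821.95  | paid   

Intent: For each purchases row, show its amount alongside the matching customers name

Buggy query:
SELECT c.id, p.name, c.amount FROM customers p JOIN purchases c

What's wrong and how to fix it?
Bug: Missing join condition: each purchases row is matched to all customers rows instead of just its own

Fix: Add ON c.customer_id = p.id to the JOIN

Corrected query:
SELECT c.id, p.name, c.amount FROM customers p JOIN purchases c ON c.customer_id = p.id

Result:
id | name  | amount 
---+-------+--------
1  | Frank | 576.17 
2  | Carol | 1715.59
3  | Alice | 1751.31
4  | Frank | 878.41 
5  | Carol | 177.66 
6  | Carol | 959.77 
7  | Alice | 821.95 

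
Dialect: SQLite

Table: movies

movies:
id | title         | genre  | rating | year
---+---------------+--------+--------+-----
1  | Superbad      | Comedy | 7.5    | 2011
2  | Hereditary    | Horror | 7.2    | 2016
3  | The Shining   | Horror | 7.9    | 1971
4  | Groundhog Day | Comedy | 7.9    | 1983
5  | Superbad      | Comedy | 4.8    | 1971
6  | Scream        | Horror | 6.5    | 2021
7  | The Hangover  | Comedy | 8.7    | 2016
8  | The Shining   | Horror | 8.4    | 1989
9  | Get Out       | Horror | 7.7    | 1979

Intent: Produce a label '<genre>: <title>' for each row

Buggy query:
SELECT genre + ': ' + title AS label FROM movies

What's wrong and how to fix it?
Bug: '+' is numeric addition; on text columns SQLite converts them to 0 instead of concatenating

Fix: Use the || operator for string concatenation

Corrected query:
SELECT genre || ': ' || title AS label FROM movies

Result:
label                
---------------------
Comedy: Superbad     
Horror: Hereditary   
Horror: The Shining  
Comedy: Groundhog Day
Comedy: Superbad     
Horror: Scream       
Comedy: The Hangover 
Horror: The Shining  
Horror: Get Out      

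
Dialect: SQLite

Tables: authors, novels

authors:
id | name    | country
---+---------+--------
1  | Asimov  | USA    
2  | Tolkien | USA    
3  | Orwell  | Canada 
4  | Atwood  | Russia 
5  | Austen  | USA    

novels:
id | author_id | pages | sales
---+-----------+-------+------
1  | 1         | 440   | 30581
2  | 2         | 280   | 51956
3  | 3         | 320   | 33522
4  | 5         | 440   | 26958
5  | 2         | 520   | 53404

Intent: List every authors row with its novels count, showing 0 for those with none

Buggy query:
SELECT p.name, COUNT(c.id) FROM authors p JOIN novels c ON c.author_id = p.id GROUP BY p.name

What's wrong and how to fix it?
Bug: INNER JOIN drops authors rows that have no matching novels rows

Fix: Switch to LEFT JOIN to retain unmatched parent rows

Corrected query:
SELECT p.name, COUNT(c.id) FROM authors p LEFT JOIN novels c ON c.author_id = p.id GROUP BY p.name

Result:
name    | COUNT(c.id)
--------+------------
Asimov  | 1          
Atwood  | 0          
Austen  | 1          
Orwell  | 1          
Tolkien | 2          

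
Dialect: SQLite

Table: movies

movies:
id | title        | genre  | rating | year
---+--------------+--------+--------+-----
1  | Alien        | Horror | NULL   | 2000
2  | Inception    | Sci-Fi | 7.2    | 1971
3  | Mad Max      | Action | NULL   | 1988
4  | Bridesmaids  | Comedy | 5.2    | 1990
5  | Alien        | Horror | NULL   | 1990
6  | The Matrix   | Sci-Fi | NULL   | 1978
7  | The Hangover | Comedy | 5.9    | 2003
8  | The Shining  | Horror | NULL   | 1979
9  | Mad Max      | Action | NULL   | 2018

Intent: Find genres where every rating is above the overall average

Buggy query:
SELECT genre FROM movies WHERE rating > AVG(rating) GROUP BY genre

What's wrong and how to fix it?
Bug: WHERE evaluates per row before aggregation, so AVG() is unavailable

Fix: Use a subquery for AVG and a HAVING MIN(...) filter so the condition holds for every row in the group

Corrected query:
SELECT genre FROM movies GROUP BY genre HAVING MIN(rating) > (SELECT AVG(rating) FROM movies)

Result:
genre 
------
Sci-Fi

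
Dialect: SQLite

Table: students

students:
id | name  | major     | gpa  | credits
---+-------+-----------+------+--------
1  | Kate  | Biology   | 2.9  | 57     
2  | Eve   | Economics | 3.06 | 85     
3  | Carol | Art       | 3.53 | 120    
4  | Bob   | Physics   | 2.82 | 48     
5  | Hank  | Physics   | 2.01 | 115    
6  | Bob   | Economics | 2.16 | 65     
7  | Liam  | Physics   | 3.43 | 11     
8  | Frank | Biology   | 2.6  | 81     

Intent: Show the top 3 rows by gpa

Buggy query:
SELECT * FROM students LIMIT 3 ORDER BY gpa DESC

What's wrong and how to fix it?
Bug: ORDER BY cannot follow LIMIT; LIMIT is the final clause

Fix: Swap the clauses: ORDER BY first, then LIMIT

Corrected query:
SELECT * FROM students ORDER BY gpa DESC LIMIT 3

Result:
id | name  | major     | gpa  | credits
---+-------+-----------+------+--------
3  | Carol | Art       | 3.53 | 120    
7  | Liam  | Physics   | 3.43 | 11     
2  | Eve   | Economics | 3.06 | 85     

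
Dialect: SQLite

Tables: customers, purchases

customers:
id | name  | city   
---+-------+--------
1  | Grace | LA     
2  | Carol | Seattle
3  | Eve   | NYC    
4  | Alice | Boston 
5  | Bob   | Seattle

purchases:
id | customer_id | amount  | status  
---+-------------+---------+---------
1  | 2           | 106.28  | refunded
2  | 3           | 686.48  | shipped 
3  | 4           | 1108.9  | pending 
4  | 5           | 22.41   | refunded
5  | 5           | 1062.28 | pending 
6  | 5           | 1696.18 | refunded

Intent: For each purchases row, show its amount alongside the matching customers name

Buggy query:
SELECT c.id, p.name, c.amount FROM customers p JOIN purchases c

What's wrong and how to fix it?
Bug: JOIN with no ON clause produces a cartesian product; every purchases row pairs with every customers row

Fix: Specify the join condition linking the foreign key to the parent id

Corrected query:
SELECT c.id, p.name, c.amount FROM customers p JOIN purchases c ON c.customer_id = p.id

Result:
id | name  | amount 
---+-------+--------
1  | Carol | 106.28 
2  | Eve   | 686.48 
3  | Alice | 1108.9 
4  | Bob   | 22.41  
5  | Bob   | 1062.28
6  | Bob   | 1696.18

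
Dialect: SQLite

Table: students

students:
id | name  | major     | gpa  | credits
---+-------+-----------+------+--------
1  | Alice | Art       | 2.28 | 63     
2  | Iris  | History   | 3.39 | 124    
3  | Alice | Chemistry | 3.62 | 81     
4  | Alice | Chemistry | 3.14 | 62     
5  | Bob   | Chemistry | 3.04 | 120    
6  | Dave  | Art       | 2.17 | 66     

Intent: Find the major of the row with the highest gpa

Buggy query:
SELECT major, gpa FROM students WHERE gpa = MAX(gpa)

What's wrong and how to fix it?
Bug: MAX(gpa) is an aggregate and cannot be used directly in WHERE

Fix: Use a subquery: WHERE gpa = (SELECT MAX(gpa) FROM students)

Corrected query:
SELECT major, gpa FROM students WHERE gpa = (SELECT MAX(gpa) FROM students)

Result:
major     | gpa 
----------+-----
Chemistry | 3.62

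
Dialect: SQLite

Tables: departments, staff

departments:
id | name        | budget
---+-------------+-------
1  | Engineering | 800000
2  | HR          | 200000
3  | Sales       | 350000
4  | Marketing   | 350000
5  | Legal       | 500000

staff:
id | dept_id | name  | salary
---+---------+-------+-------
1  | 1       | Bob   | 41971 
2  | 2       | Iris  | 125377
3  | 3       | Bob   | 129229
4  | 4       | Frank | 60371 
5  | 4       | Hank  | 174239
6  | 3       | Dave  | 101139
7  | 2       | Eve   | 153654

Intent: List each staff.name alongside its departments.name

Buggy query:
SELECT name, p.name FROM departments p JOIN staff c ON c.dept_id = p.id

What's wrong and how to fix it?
Bug: Both tables have a 'name' column; the unqualified reference is ambiguous

Fix: Prefix ambiguous columns with the table alias

Corrected query:
SELECT c.name, p.name FROM departments p JOIN staff c ON c.dept_id = p.id

Result:
name  | name       
------+------------
Bob   | Engineering
Iris  | HR         
Bob   | Sales      
Frank | Marketing  
Hank  | Marketing  
Dave  | Sales      
Eve   | HR         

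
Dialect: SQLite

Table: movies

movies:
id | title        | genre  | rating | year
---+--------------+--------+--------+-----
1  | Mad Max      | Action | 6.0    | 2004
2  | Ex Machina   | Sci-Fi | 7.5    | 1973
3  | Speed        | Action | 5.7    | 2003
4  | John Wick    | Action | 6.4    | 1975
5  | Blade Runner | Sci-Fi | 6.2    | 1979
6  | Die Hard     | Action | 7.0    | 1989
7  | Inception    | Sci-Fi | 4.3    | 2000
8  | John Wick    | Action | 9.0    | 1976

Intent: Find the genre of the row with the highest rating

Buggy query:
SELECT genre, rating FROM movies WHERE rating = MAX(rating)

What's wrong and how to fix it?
Bug: MAX(rating) is an aggregate and cannot be used directly in WHERE

Fix: Wrap MAX in a scalar subquery so WHERE compares against a single value

Corrected query:
SELECT genre, rating FROM movies WHERE rating = (SELECT MAX(rating) FROM movies)

Result:
genre  | rating
-------+-------
Action | 9     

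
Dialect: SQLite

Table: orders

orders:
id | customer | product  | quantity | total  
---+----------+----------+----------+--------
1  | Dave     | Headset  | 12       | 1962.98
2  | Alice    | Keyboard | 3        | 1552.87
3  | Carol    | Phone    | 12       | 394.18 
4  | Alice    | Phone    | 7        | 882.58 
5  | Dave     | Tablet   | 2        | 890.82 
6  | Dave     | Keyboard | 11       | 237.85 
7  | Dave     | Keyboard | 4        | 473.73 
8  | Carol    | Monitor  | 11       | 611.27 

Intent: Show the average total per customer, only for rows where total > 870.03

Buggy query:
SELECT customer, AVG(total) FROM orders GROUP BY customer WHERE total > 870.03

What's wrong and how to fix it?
Bug: WHERE cannot follow GROUP BY

Fix: Place WHERE between FROM and GROUP BY

Corrected query:
SELECT customer, AVG(total) FROM orders WHERE total > 870.03 GROUP BY customer

Result:
customer | AVG(total)
---------+-----------
Alice    | 1217.725  
Dave     | 1426.9    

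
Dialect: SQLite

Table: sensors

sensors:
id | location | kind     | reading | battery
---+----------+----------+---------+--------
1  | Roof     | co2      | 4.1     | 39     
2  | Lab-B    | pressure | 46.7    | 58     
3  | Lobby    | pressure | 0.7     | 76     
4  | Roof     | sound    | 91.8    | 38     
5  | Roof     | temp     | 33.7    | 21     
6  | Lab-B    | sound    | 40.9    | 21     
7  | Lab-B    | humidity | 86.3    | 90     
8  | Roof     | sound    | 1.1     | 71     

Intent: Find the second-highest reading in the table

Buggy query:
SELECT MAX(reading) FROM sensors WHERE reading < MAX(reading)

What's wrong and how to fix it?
Bug: The inner MAX is an aggregate inside WHERE, which is not allowed

Fix: Put the inner MAX in a scalar subquery

Corrected query:
SELECT MAX(reading) FROM sensors WHERE reading < (SELECT MAX(reading) FROM sensors)

Result:
MAX(reading)
------------
86.3        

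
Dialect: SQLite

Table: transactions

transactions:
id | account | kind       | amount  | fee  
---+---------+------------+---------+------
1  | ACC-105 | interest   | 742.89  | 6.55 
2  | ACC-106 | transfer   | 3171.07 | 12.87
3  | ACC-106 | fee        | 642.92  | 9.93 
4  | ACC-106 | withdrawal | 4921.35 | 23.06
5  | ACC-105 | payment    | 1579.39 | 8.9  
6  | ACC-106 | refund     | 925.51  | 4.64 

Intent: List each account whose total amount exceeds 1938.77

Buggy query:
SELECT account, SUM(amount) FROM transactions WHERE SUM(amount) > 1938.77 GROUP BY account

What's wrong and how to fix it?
Bug: SUM(amount) is an aggregate, but WHERE filters rows before aggregation

Fix: Use HAVING (which filters groups after aggregation) instead of WHERE

Corrected query:
SELECT account, SUM(amount) FROM transactions GROUP BY account HAVING SUM(amount) > 1938.77

Result:
account | SUM(amount)
--------+------------
ACC-105 | 2322.28    
ACC-106 | 9660.85    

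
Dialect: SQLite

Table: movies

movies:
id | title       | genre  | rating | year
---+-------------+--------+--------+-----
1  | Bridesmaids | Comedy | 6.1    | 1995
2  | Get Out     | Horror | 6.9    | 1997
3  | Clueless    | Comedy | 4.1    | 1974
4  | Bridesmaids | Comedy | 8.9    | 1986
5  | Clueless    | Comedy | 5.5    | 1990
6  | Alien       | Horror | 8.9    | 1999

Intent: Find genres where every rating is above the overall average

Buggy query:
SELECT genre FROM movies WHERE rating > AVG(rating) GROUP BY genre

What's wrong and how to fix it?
Bug: WHERE evaluates per row before aggregation, so AVG() is unavailable

Fix: Compute the overall average in a scalar subquery and compare each group's MIN against it in HAVING

Corrected query:
SELECT genre FROM movies GROUP BY genre HAVING MIN(rating) > (SELECT AVG(rating) FROM movies)

Result:
genre 
------
Horror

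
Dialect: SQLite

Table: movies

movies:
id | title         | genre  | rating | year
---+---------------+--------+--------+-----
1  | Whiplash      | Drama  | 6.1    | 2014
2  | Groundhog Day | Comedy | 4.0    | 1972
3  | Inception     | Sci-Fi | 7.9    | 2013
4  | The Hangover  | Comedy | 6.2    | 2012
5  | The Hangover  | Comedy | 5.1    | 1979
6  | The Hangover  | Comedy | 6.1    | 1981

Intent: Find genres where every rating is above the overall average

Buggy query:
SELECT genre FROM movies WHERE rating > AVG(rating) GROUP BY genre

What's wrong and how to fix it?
Bug: WHERE evaluates per row before aggregation, so AVG() is unavailable

Fix: Use a subquery for AVG and a HAVING MIN(...) filter so the condition holds for every row in the group

Corrected query:
SELECT genre FROM movies GROUP BY genre HAVING MIN(rating) > (SELECT AVG(rating) FROM movies)

Result:
genre 
------
Drama 
Sci-Fi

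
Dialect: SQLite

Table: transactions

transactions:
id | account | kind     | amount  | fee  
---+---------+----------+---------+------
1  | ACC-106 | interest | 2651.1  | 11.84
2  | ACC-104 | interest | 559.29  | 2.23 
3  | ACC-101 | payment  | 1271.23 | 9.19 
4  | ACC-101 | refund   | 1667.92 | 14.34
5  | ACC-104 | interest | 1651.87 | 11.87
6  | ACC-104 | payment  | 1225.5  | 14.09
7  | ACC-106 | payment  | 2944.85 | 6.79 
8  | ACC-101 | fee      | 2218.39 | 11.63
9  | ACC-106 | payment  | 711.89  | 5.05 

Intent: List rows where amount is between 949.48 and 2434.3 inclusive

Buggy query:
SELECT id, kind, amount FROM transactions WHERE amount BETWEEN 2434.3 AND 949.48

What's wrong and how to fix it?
Bug: The bounds are reversed; BETWEEN a AND b requires a <= b to match anything

Fix: Write BETWEEN 949.48 AND 2434.3

Corrected query:
SELECT id, kind, amount FROM transactions WHERE amount BETWEEN 949.48 AND 2434.3

Result:
id | kind     | amount 
---+----------+--------
3  | payment  | 1271.23
4  | refund   | 1667.92
5  | interest | 1651.87
6  | payment  | 1225.5 
8  | fee      | 2218.39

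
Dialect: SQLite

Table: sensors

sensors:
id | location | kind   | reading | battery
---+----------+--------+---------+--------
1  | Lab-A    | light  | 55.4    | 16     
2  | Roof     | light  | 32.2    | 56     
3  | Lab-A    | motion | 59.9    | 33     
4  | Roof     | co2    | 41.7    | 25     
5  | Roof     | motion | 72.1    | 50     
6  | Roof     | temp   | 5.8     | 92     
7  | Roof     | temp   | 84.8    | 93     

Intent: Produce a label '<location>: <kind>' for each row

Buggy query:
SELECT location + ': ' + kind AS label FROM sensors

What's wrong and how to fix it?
Bug: SQLite uses || for string concatenation; + coerces text to numbers (yielding 0)

Fix: Use the || operator for string concatenation

Corrected query:
SELECT location || ': ' || kind AS label FROM sensors

Result:
label        
-------------
Lab-A: light 
Roof: light  
Lab-A: motion
Roof: co2    
Roof: motion 
Roof: temp   
Roof: temp   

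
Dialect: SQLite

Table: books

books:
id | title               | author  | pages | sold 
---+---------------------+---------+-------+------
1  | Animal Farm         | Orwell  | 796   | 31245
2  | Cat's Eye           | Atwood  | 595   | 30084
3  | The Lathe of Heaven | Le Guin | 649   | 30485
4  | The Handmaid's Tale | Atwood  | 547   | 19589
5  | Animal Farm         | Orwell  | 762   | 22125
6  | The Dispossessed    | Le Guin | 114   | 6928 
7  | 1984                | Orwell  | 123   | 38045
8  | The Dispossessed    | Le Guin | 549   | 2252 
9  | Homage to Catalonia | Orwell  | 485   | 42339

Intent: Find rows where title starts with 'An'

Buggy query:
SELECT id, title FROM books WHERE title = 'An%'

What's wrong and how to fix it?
Bug: Wildcards only work with LIKE; '=' treats '%' as a literal character

Fix: Use LIKE for wildcard pattern matching

Corrected query:
SELECT id, title FROM books WHERE title LIKE 'An%'

Result:
id | title      
---+------------
1  | Animal Farm
5  | Animal Farm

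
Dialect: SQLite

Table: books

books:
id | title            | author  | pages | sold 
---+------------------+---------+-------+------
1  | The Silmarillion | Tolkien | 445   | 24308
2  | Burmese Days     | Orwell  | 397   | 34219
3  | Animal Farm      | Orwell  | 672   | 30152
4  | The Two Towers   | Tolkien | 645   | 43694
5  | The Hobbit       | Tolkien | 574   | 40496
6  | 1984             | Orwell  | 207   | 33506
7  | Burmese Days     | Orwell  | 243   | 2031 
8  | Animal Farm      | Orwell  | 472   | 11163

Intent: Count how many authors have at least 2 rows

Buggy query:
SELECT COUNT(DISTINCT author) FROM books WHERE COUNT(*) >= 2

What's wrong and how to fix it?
Bug: WHERE filters individual rows, not groups, so a group-level COUNT is invalid there

Fix: Use a subquery that GROUPs and filters with HAVING, then count its rows

Corrected query:
SELECT COUNT(*) FROM (SELECT author FROM books GROUP BY author HAVING COUNT(*) >= 2)

Result:
COUNT(*)
--------
2       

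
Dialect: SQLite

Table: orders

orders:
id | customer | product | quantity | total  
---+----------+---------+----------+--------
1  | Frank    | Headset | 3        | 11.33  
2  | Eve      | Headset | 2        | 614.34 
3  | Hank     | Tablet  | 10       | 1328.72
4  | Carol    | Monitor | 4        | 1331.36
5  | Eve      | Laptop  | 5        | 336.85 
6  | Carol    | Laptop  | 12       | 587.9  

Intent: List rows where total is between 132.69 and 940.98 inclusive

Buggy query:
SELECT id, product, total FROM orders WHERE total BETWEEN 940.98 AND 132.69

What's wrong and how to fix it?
Bug: BETWEEN expects the lower bound first; with 940.98 AND 132.69 the range is empty

Fix: Write BETWEEN 132.69 AND 940.98

Corrected query:
SELECT id, product, total FROM orders WHERE total BETWEEN 132.69 AND 940.98

Result:
id | product | total 
---+---------+-------
2  | Headset | 614.34
5  | Laptop  | 336.85
6  | Laptop  | 587.9 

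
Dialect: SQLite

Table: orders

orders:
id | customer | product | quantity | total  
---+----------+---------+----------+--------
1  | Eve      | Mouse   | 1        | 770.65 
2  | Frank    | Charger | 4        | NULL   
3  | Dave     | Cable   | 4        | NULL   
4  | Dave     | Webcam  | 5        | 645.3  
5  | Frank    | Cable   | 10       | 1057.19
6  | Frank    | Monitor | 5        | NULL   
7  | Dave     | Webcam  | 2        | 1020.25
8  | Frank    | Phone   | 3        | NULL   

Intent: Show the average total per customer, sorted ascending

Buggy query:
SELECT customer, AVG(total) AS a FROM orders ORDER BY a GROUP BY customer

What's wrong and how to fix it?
Bug: GROUP BY must precede ORDER BY

Fix: Move ORDER BY to the end, after GROUP BY

Corrected query:
SELECT customer, AVG(total) AS a FROM orders GROUP BY customer ORDER BY a

Result:
customer | a      
---------+--------
Eve      | 770.65 
Dave     | 832.775
Frank    | 1057.19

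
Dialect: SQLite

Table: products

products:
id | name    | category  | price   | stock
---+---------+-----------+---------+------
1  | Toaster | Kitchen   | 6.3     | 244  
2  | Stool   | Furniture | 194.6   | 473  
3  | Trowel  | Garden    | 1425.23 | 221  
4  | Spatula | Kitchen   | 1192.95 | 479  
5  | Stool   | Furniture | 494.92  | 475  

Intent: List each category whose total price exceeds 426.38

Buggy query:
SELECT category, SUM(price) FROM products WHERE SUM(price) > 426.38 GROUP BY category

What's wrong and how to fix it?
Bug: WHERE runs before GROUP BY, so aggregates aren't available there

Fix: Move the aggregate condition to a HAVING clause

Corrected query:
SELECT category, SUM(price) FROM products GROUP BY category HAVING SUM(price) > 426.38

Result:
category  | SUM(price)
----------+-----------
Furniture | 689.52    
Garden    | 1425.23   
Kitchen   | 1199.25   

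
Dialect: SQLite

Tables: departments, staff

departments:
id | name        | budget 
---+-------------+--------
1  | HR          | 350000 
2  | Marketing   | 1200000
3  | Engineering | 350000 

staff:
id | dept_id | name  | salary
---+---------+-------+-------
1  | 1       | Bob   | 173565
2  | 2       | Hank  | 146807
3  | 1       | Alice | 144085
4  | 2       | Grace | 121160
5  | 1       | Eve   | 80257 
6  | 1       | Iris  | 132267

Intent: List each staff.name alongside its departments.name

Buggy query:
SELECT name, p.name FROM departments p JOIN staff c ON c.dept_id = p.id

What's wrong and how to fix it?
Bug: 'name' exists in both joined tables, so the database can't tell which one is meant

Fix: Prefix ambiguous columns with the table alias

Corrected query:
SELECT c.name, p.name FROM departments p JOIN staff c ON c.dept_id = p.id

Result:
name  | name     
------+----------
Bob   | HR       
Hank  | Marketing
Alice | HR       
Grace | Marketing
Eve   | HR       
Iris  | HR       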